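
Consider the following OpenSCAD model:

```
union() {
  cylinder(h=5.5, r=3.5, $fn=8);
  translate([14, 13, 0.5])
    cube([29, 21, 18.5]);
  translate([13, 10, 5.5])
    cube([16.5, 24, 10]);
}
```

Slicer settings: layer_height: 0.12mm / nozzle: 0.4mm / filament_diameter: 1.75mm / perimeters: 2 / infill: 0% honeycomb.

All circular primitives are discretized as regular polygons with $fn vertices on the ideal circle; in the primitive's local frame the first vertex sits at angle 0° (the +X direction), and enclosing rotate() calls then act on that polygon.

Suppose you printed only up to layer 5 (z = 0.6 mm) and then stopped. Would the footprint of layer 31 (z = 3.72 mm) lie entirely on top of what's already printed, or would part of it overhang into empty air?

entirely on top

Compare the two slices. At z = 0.6: the r=3.5 cylinder contributes a regular 8-gon of circumradius 3.5 (area = (8/2)·3.500²·sin(360°/8) = 34.65 mm²); the cube at (14, 13) (footprint 29×21) is included at this height (area 609.00 mm²); the cube at (13, 10) is absent (z outside [5.5, 15.5]); Combining (union): the 2 present regions are separate (no shared area or edge), so areas and boundary lengths simply add and each stays a separate island — area = 643.65 mm². At z = 3.72: the cylinder: section is a regular 8-gon, circumradius r=3.5 (area = (8/2)·3.500²·sin(360°/8) = 34.65 mm²); the 29×21 cube at (14, 13) contributes its full rectangle (area 609.00 mm²); the cube at (13, 10) is absent (z outside [5.5, 15.5]); Merging all regions: the 2 present regions are separate (no shared area or edge), so areas and boundary lengths simply add and each stays a separate island — area = 643.65 mm². Checking containment: the cross-section at z = 3.72 is a subset of the cross-section at z = 0.6.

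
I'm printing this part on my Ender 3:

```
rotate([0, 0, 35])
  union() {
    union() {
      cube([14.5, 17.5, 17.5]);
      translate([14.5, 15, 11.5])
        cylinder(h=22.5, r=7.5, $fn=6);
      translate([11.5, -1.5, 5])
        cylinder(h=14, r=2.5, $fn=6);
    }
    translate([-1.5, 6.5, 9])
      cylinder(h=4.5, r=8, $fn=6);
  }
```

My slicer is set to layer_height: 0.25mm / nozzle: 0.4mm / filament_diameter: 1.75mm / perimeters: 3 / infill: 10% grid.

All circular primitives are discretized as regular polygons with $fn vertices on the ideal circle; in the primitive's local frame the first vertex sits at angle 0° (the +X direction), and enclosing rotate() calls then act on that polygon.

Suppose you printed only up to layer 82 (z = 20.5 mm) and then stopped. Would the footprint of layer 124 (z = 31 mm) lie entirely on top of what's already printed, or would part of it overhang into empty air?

entirely on top

Compare the two slices. At z = 20.5: the cube is not intersected at this z (z outside [0, 17.5]); the r=7.5 cylinder at (14.5, 15) gives a regular 6-gon of circumradius 7.5 (constant along its height) (area = (6/2)·7.500²·sin(360°/6) = 146.14 mm²); the cylinder at (11.5, -1.5) does not reach this height (z outside [5, 19]); Taking the union: only the r=7.5 cylinder at (14.5, 15) is present, so the union is just that shape — area = 146.14 mm²; the cylinder at (-1.5, 6.5) does not reach this height (z outside [9, 13.5]); Taking the union: only that combined region is present, so the union is just that shape — area = 146.14 mm²; (rotated 35° about Z; rotation is an isometry so areas/perimeters/island counts are preserved). At z = 31: the cube is absent (z outside [0, 17.5]); the cylinder at (14.5, 15): section is a regular 6-gon, circumradius r=7.5 (area = (6/2)·7.500²·sin(360°/6) = 146.14 mm²); the cylinder at (11.5, -1.5) is not intersected at this z (z outside [5, 19]); Merging all regions: only the r=7.5 cylinder at (14.5, 15) is present, so the union is just that shape — area = 146.14 mm²; the cylinder at (-1.5, 6.5) is absent (z outside [9, 13.5]); Combining (union): only the result so far is present, so the union is just that shape — area = 146.14 mm²; (whole slice rotated 35° about Z — lengths, areas and connectivity unchanged). Checking containment: the cross-section at z = 31 is a subset of the cross-section at z = 20.5.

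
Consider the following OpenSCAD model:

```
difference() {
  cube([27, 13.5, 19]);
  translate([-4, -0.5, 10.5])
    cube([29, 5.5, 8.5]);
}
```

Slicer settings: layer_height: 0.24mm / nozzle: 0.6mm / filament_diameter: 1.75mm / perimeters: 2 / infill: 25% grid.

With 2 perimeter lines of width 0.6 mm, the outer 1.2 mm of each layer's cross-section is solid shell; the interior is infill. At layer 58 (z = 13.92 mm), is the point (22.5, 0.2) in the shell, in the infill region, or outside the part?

outside

At z = 13.92 mm: the cube (footprint 27×13.5) is included at this height; the cube at (-4, -0.5) is present — its section is the full 29×5.5 rectangle; Subtracting the remaining from the first: starting from the 27×13.5 cube, the 29×5.5 cube at (-4, -0.5) partially overlaps it — only the 125.00 mm² overlap (of its 159.50 mm²) is removed, clipping the outline — 1 connected region. Overall, the cross-section is a single solid region. The nearest boundary edge runs (25.00, 0.00)→(25.00, 5.00); distance from the point to it = 2.50 mm. The point is not inside any of the regions above, so it lies outside the cross-section (2.50 mm from the nearest boundary).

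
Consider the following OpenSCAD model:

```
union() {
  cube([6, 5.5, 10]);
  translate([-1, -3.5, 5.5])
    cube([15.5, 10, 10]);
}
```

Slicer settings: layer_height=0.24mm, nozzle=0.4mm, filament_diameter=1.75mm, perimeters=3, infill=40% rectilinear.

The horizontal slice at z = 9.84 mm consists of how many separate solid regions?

At z = 9.84 mm: the 6×5.5 cube contributes its full rectangle; the cube at (-1, -3.5) (footprint 15.5×10) is included at this height; Combining (union): the 6×5.5 cube lies entirely inside the 15.5×10 cube at (-1, -3.5), so the union is just the 15.5×10 cube at (-1, -3.5) — 1 connected region. The result has 1 disconnected region.

1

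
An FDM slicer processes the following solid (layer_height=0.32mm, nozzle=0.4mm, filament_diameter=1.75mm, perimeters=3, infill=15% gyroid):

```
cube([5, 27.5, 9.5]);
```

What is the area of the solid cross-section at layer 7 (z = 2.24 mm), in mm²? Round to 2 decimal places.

At z = 2.24 mm: the cube (footprint 5×27.5) is included at this height (area 137.50 mm²). Overall, the cross-section is a single solid region. Net area = 137.50 mm².

137.50 mm²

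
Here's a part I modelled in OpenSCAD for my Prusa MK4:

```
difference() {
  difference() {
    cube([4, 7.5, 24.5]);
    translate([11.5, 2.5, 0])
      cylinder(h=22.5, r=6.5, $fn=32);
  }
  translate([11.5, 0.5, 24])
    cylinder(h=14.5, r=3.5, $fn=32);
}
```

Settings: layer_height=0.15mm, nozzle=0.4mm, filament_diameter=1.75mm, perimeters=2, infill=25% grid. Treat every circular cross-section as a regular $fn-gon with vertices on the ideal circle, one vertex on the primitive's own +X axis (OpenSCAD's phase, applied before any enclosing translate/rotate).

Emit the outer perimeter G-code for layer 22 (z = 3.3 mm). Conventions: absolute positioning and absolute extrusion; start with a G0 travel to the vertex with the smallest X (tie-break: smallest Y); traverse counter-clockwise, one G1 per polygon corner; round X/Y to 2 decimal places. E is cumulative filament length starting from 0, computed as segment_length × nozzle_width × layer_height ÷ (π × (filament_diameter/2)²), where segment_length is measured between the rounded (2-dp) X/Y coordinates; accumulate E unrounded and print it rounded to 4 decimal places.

G0 X0.00 Y0.00 Z3.30
G1 X4.00 Y0.00 E0.0998
G1 X4.00 Y7.50 E0.2869
G1 X0.00 Y7.50 E0.3866
G1 X0.00 Y0.00 E0.5737

At z = 3.3 mm: the 4×7.5 cube contributes its full rectangle; the r=6.5 cylinder at (11.5, 2.5) gives a regular 32-gon of circumradius 6.5 (constant along its height); After the difference (first − rest): starting from the 4×7.5 cube, the r=6.5 cylinder at (11.5, 2.5) misses the remaining region (no effect) — 1 connected region; the cylinder at (11.5, 0.5) does not reach this height (z outside [24, 38.5]); After the difference (first − rest): none of the subtracted shapes is present at this height, so that combined region is unchanged — 1 connected region. The outline is a single polygon with 4 vertices. Extrusion per mm of travel: 0.4 × 0.15 / (π × 0.875²) = 0.024945. Accumulating E over each segment gives final E = 0.5737.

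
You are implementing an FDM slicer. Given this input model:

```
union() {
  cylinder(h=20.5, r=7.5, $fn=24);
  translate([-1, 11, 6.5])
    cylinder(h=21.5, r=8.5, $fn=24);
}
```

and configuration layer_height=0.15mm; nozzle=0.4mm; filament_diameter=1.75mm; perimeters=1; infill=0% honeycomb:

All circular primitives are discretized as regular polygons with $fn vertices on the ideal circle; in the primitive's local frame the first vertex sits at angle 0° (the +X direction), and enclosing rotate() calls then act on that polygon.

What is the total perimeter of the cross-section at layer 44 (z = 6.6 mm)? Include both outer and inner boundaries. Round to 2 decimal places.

74.67 mm

At z = 6.6 mm: the r=7.5 cylinder gives a regular 24-gon of circumradius 7.5 (constant along its height) (perimeter = 2·24·7.500·sin(180°/24) = 46.99 mm); the r=8.5 cylinder at (-1, 11) contributes a regular 24-gon of circumradius 8.5 (perimeter = 2·24·8.500·sin(180°/24) = 53.25 mm); Taking the union: the regions partially overlap (shared area 38.32 mm²), so the edge portions inside another operand are dropped and the merged outline is re-measured after clipping — boundary = 74.67 mm. Overall, the cross-section is a single solid region. Total boundary length (outer) = 74.67 mm.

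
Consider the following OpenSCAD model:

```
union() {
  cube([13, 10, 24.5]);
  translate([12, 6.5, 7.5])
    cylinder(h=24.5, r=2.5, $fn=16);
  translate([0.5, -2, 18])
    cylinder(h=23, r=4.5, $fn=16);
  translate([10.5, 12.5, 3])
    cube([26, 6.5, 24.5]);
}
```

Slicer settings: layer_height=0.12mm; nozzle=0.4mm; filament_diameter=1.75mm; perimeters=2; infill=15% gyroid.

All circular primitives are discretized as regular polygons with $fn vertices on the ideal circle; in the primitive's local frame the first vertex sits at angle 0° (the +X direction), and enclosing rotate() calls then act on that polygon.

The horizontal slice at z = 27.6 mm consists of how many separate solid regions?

2

At z = 27.6 mm: the cube is not intersected at this z (z outside [0, 24.5]); the r=2.5 cylinder at (12, 6.5) gives a regular 16-gon of circumradius 2.5 (constant along its height); the r=4.5 cylinder at (0.5, -2) contributes a regular 16-gon of circumradius 4.5; the cube at (10.5, 12.5) does not reach this height (z outside [3, 27.5]); Taking the union: the 2 present regions are separate (no shared area or edge), so areas and boundary lengths simply add and each stays a separate island — 2 connected regions. The result has 2 disconnected regions.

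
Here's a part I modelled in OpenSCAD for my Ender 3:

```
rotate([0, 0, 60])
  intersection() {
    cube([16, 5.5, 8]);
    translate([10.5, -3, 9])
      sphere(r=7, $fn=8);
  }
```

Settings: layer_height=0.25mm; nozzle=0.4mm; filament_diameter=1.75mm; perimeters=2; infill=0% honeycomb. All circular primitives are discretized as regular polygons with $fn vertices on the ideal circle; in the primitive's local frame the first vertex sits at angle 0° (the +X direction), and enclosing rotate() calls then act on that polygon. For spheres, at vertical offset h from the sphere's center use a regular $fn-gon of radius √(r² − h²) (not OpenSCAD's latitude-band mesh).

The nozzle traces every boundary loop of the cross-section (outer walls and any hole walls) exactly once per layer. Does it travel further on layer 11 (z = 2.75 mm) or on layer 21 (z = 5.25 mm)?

layer 21 (z = 5.25 mm)

Layer 11 (z = 2.75): the cube (footprint 16×5.5) is included at this height (perimeter 43.00 mm); the r=7 sphere at (10.5, -3) contributes a regular 8-gon of circumradius √(7²−6.25²) = 3.152 (perimeter = 2·8·3.152·sin(180°/8) = 19.30 mm); Keeping only the common overlap: the r=7 sphere at (10.5, -3) partially overlaps the 16×5.5 cube; clipping to the common part keeps 0.06 mm² — boundary = 1.53 mm; (whole slice rotated 60° about Z — lengths, areas and connectivity unchanged). So its perimeter = 1.53 mm. Layer 21 (z = 5.25): the cube (footprint 16×5.5) is included at this height (perimeter 43.00 mm); the r=7 sphere at (10.5, -3) slices to a regular 8-gon of circumradius 5.911 (√(r²−h²) with h=3.75 from center) (perimeter = 2·8·5.911·sin(180°/8) = 36.19 mm); After intersecting: the r=7 sphere at (10.5, -3) partially overlaps the 16×5.5 cube; clipping to the common part keeps 17.67 mm² — boundary = 20.94 mm; (rotated 60° about Z; rotation is an isometry so areas/perimeters/island counts are preserved). So its perimeter = 20.94 mm. Layer 21 is larger (20.94 vs 1.53 mm).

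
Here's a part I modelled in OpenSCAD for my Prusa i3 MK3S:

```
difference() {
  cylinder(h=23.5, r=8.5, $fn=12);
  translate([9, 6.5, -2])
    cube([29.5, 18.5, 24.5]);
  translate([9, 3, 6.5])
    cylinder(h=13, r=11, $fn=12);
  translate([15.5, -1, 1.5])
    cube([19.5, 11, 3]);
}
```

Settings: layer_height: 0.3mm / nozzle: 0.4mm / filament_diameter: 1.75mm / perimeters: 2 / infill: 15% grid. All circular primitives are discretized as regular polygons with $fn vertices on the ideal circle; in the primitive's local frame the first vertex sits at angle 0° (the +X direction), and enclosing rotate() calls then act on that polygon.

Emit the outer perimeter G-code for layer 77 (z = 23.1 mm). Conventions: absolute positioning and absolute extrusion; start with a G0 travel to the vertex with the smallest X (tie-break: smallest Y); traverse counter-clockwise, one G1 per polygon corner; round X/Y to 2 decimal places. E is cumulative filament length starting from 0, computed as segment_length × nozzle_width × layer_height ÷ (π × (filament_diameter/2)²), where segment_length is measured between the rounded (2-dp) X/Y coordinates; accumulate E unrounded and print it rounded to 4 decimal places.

G0 X-8.50 Y0.00 Z23.10
G1 X-7.36 Y-4.25 E0.2195
G1 X-4.25 Y-7.36 E0.4390
G1 X0.00 Y-8.50 E0.6585
G1 X4.25 Y-7.36 E0.8780
G1 X7.36 Y-4.25 E1.0974
G1 X8.50 Y0.00 E1.3170
G1 X7.36 Y4.25 E1.5365
G1 X4.25 Y7.36 E1.7559
G1 X0.00 Y8.50 E1.9755
G1 X-4.25 Y7.36 E2.1950
G1 X-7.36 Y4.25 E2.4144
G1 X-8.50 Y0.00 E2.6339

At z = 23.1 mm: the r=8.5 cylinder contributes a regular 12-gon of circumradius 8.5; the cube at (9, 6.5) does not reach this height (z outside [-2, 22.5]); the cylinder at (9, 3) is not intersected at this z (z outside [6.5, 19.5]); the cube at (15.5, -1) does not reach this height (z outside [1.5, 4.5]); After the difference (first − rest): none of the subtracted shapes is present at this height, so the r=8.5 cylinder is unchanged — 1 connected region. The outline is a single polygon with 12 vertices. Extrusion per mm of travel: 0.4 × 0.3 / (π × 0.875²) = 0.049890. Accumulating E over each segment gives final E = 2.6339.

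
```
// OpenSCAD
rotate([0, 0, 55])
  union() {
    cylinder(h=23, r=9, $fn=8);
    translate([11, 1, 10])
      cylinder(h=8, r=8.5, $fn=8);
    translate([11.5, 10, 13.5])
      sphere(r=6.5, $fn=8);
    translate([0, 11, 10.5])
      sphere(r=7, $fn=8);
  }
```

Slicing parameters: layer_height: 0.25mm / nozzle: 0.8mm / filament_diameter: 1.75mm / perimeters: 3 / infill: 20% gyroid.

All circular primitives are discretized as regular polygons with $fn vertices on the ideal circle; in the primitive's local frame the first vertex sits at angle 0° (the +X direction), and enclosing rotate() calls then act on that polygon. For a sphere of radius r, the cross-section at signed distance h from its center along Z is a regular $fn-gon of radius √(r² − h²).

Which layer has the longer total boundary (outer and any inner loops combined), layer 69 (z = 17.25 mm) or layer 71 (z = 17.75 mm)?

layer 69 (z = 17.25 mm)

Layer 69 (z = 17.25): the cylinder: section is a regular 8-gon, circumradius r=9 (perimeter = 2·8·9.000·sin(180°/8) = 55.11 mm); the cylinder at (11, 1): section is a regular 8-gon, circumradius r=8.5 (perimeter = 2·8·8.500·sin(180°/8) = 52.04 mm); the r=6.5 sphere at (11.5, 10) slices to a regular 8-gon of circumradius 5.309 (√(r²−h²) with h=3.75 from center) (perimeter = 2·8·5.309·sin(180°/8) = 32.51 mm); the sphere at (0, 11): section is a regular 8-gon, circumradius = √(r²−h²) = √(7²−6.75²) = 1.854 (perimeter = 2·8·1.854·sin(180°/8) = 11.35 mm); Merging all regions: the regions partially overlap (shared area 73.41 mm²), so the edge portions inside another operand are dropped and the merged outline is re-measured after clipping — boundary = 101.02 mm; (rotated 55° about Z; rotation is an isometry so areas/perimeters/island counts are preserved). So its perimeter = 101.02 mm. Layer 71 (z = 17.75): the r=9 cylinder contributes a regular 8-gon of circumradius 9 (perimeter = 2·8·9.000·sin(180°/8) = 55.11 mm); the r=8.5 cylinder at (11, 1) gives a regular 8-gon of circumradius 8.5 (constant along its height) (perimeter = 2·8·8.500·sin(180°/8) = 52.04 mm); the r=6.5 sphere at (11.5, 10) slices to a regular 8-gon of circumradius 4.918 (√(r²−h²) with h=4.25 from center) (perimeter = 2·8·4.918·sin(180°/8) = 30.11 mm); the sphere at (0, 11) does not reach this height (|z−center|=7.250 > r=7); Taking the union: the regions partially overlap (shared area 69.50 mm²), so the edge portions inside another operand are dropped and the merged outline is re-measured after clipping — boundary = 88.89 mm; (whole slice rotated 55° about Z — lengths, areas and connectivity unchanged). So its perimeter = 88.89 mm. Layer 69 is larger (101.02 vs 88.89 mm).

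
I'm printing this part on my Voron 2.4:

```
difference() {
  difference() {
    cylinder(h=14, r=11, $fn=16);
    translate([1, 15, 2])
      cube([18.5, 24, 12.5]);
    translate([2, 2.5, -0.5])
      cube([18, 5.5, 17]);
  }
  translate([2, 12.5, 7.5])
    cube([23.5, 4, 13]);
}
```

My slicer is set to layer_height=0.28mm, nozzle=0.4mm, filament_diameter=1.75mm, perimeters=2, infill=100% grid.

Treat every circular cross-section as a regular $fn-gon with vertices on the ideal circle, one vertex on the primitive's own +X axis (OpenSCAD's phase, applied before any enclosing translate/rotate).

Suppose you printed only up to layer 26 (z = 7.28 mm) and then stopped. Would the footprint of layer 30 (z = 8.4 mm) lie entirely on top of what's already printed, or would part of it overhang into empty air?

Compare the two slices. At z = 7.28: the r=11 cylinder contributes a regular 16-gon of circumradius 11 (area = (16/2)·11.000²·sin(360°/16) = 370.44 mm²); the cube at (1, 15) is present — its section is the full 18.5×24 rectangle (area 444.00 mm²); the cube at (2, 2.5) (footprint 18×5.5) is included at this height (area 99.00 mm²); After the difference (first − rest): starting from the r=11 cylinder (370.44 mm²), the 18.5×24 cube at (1, 15) misses the remaining region (no effect); the 18×5.5 cube at (2, 2.5) partially overlaps it — only the 40.36 mm² overlap (of its 99.00 mm²) is removed, clipping the outline — area = 330.07 mm²; the cube at (2, 12.5) is not intersected at this z (z outside [7.5, 20.5]); Subtracting the remaining from the first: none of the subtracted shapes is present at this height, so that combined region is unchanged — area = 330.07 mm². At z = 8.4: the r=11 cylinder contributes a regular 16-gon of circumradius 11 (area = (16/2)·11.000²·sin(360°/16) = 370.44 mm²); the cube at (1, 15) (footprint 18.5×24) is included at this height (area 444.00 mm²); the cube at (2, 2.5) is present — its section is the full 18×5.5 rectangle (area 99.00 mm²); Subtracting the remaining from the first: starting from the r=11 cylinder (370.44 mm²), the 18.5×24 cube at (1, 15) misses the remaining region (no effect); the 18×5.5 cube at (2, 2.5) partially overlaps it — only the 40.36 mm² overlap (of its 99.00 mm²) is removed, clipping the outline — area = 330.07 mm²; the cube at (2, 12.5) is present — its section is the full 23.5×4 rectangle (area 94.00 mm²); After the difference (first − rest): starting from the result so far (330.07 mm²), the 23.5×4 cube at (2, 12.5) misses the remaining region (no effect) — area = 330.07 mm². Checking containment: the cross-section at z = 8.4 is a subset of the cross-section at z = 7.28.

entirely on top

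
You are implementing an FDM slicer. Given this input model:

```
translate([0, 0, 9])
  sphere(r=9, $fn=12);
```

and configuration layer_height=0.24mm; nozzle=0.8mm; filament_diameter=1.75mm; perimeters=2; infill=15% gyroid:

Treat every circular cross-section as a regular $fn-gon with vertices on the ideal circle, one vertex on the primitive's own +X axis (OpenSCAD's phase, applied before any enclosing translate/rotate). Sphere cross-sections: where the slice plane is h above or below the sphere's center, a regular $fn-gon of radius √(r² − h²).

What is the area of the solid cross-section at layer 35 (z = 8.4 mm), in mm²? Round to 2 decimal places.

241.92 mm²

At z = 8.4 mm: the r=9 sphere slices to a regular 12-gon of circumradius 8.980 (√(r²−h²) with h=0.6 from center) (area = (12/2)·8.980²·sin(360°/12) = 241.92 mm²). Overall, the cross-section is a single solid region. Net area = 241.92 mm².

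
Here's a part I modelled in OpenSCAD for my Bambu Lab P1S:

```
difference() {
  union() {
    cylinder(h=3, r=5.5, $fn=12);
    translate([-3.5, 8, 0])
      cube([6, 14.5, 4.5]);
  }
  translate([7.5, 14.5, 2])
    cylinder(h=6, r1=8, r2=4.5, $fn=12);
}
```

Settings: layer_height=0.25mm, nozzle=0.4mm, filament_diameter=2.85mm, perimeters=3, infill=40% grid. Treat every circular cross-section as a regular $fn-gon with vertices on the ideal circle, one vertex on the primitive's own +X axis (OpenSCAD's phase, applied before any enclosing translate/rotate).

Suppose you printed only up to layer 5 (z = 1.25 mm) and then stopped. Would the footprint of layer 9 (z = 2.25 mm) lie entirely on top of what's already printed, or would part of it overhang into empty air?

entirely on top

Compare the two slices. At z = 1.25: the cylinder: section is a regular 12-gon, circumradius r=5.5 (area = (12/2)·5.500²·sin(360°/12) = 90.75 mm²); the cube at (-3.5, 8) (footprint 6×14.5) is included at this height (area 87.00 mm²); Taking the union: the 2 present regions are separate (no shared area or edge), so areas and boundary lengths simply add and each stays a separate island — area = 177.75 mm²; the cone at (7.5, 14.5) is absent (z outside [2, 8]); Taking the first minus the rest: none of the subtracted shapes is present at this height, so the result so far is unchanged — area = 177.75 mm². At z = 2.25: the cylinder: section is a regular 12-gon, circumradius r=5.5 (area = (12/2)·5.500²·sin(360°/12) = 90.75 mm²); the cube at (-3.5, 8) (footprint 6×14.5) is included at this height (area 87.00 mm²); Taking the union: the 2 present regions are separate (no shared area or edge), so areas and boundary lengths simply add and each stays a separate island — area = 177.75 mm²; the cone at (7.5, 14.5) contributes a regular 12-gon of circumradius 7.854 (interpolated between r1=8 and r2=4.5 at t=0.042) (area = (12/2)·7.854²·sin(360°/12) = 185.06 mm²); Taking the first minus the rest: starting from that combined region (177.75 mm²), the cone at (7.5, 14.5) partially overlaps it — only the 21.53 mm² overlap (of its 185.06 mm²) is removed, clipping the outline — area = 156.22 mm². Checking containment: the cross-section at z = 2.25 is a subset of the cross-section at z = 1.25.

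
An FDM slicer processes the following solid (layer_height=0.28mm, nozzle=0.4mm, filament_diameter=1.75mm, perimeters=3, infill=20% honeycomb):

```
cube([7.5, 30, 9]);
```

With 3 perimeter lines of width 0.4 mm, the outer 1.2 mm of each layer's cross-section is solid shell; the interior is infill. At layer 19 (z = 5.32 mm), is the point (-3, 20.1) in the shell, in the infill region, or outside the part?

outside

At z = 5.32 mm: the cube (footprint 7.5×30) is included at this height. Overall, the cross-section is a single solid region. The nearest boundary edge runs (0.00, 30.00)→(0.00, 0.00); distance from the point to it = 3.00 mm. The point is not inside any of the regions above, so it lies outside the cross-section (3.00 mm from the nearest boundary).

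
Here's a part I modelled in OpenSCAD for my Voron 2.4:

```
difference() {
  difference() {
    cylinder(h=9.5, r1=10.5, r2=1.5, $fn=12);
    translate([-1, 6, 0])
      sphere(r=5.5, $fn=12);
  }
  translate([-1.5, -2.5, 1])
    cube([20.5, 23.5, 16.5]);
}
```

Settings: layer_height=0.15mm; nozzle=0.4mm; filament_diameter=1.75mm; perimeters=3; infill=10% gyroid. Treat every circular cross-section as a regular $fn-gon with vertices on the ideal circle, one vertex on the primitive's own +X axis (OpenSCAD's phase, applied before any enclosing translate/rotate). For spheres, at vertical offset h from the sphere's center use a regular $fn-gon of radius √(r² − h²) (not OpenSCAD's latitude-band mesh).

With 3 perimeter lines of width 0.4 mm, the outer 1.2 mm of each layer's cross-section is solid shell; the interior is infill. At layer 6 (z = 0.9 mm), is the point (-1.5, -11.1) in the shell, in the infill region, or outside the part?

At z = 0.9 mm: the cone (r1=10.5→r2=1.5) has section circumradius 9.647 here — a regular 12-gon; the r=5.5 sphere at (-1, 6) contributes a regular 12-gon of circumradius √(5.5²−0.9²) = 5.426; Taking the first minus the rest: starting from the cone, the r=5.5 sphere at (-1, 6) partially overlaps it — only the 73.67 mm² overlap (of its 88.32 mm²) is removed, clipping the outline — 1 connected region; the cube at (-1.5, -2.5) is absent (z outside [1, 17.5]); Taking the first minus the rest: none of the subtracted shapes is present at this height, so that combined region is unchanged — 1 connected region. Overall, the cross-section is a single solid region. The nearest boundary edge runs (-0.00, -9.65)→(-4.82, -8.35); distance from the point to it = 1.79 mm. The point is not inside any of the regions above, so it lies outside the cross-section (1.79 mm from the nearest boundary).

outside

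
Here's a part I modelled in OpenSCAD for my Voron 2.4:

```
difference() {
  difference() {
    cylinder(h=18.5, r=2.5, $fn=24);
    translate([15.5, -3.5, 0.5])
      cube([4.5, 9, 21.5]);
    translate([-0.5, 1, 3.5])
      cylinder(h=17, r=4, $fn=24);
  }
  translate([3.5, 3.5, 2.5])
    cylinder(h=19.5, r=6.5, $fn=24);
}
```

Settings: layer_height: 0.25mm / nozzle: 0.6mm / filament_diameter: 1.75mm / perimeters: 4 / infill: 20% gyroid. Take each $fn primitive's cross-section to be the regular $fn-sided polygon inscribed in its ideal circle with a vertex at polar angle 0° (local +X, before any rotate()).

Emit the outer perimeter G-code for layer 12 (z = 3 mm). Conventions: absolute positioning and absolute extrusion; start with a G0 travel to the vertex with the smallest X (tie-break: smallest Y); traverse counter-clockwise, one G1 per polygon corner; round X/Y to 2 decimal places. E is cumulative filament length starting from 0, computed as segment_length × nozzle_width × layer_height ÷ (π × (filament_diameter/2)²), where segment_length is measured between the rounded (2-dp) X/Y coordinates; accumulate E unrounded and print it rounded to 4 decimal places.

G0 X-2.50 Y0.00 Z3.00
G1 X-2.41 Y-0.65 E0.0409
G1 X-2.17 Y-1.25 E0.0812
G1 X-1.77 Y-1.77 E0.1221
G1 X-1.25 Y-2.17 E0.1630
G1 X-0.65 Y-2.41 E0.2033
G1 X0.00 Y-2.50 E0.2443
G1 X0.65 Y-2.41 E0.2852
G1 X0.79 Y-2.35 E0.2947
G1 X0.25 Y-2.13 E0.3311
G1 X-1.10 Y-1.10 E0.4370
G1 X-2.13 Y0.25 E0.5428
G1 X-2.35 Y0.79 E0.5792
G1 X-2.41 Y0.65 E0.5887
G1 X-2.50 Y0.00 E0.6296

At z = 3 mm: the r=2.5 cylinder gives a regular 24-gon of circumradius 2.5 (constant along its height); the cube at (15.5, -3.5) (footprint 4.5×9) is included at this height; the cylinder at (-0.5, 1) is not intersected at this z (z outside [3.5, 20.5]); Subtracting the remaining from the first: starting from the r=2.5 cylinder, the 4.5×9 cube at (15.5, -3.5) misses the remaining region (no effect) — 1 connected region; the cylinder at (3.5, 3.5): section is a regular 24-gon, circumradius r=6.5; Subtracting the remaining from the first: starting from that combined region, the r=6.5 cylinder at (3.5, 3.5) partially overlaps it — only the 16.26 mm² overlap (of its 131.22 mm²) is removed, clipping the outline — 1 connected region. The outline is a single polygon with 14 vertices. Extrusion per mm of travel: 0.6 × 0.25 / (π × 0.875²) = 0.062363. Accumulating E over each segment gives final E = 0.6296.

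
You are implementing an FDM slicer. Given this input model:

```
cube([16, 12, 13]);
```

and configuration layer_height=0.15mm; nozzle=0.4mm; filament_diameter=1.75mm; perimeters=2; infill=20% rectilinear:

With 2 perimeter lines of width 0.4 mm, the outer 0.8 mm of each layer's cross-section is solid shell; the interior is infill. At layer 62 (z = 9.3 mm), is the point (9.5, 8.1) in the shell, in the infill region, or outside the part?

infill

At z = 9.3 mm: the cube is present — its section is the full 16×12 rectangle. Overall, the cross-section is a single solid region. The nearest boundary edge runs (16.00, 12.00)→(0.00, 12.00); distance from the point to it = 3.90 mm. The point is inside the cross-section and 3.90 mm from the nearest boundary — more than the 0.8 mm shell width (2 × 0.4), so it's in the infill interior.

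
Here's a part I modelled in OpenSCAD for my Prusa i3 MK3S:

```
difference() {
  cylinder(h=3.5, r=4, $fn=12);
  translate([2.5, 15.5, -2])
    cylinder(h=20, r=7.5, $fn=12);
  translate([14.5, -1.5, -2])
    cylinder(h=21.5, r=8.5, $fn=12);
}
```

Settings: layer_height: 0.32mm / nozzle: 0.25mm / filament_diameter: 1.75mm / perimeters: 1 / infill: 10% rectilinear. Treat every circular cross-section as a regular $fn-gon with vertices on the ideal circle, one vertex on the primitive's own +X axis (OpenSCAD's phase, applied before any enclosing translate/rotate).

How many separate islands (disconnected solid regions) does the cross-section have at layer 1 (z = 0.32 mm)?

1

At z = 0.32 mm: the r=4 cylinder contributes a regular 12-gon of circumradius 4; the r=7.5 cylinder at (2.5, 15.5) gives a regular 12-gon of circumradius 7.5 (constant along its height); the r=8.5 cylinder at (14.5, -1.5) contributes a regular 12-gon of circumradius 8.5; Subtracting the remaining from the first: starting from the r=4 cylinder, the r=7.5 cylinder at (2.5, 15.5) misses the remaining region (no effect); the r=8.5 cylinder at (14.5, -1.5) misses the remaining region (no effect) — 1 connected region. Overall, the cross-section is a single solid region. Island count = 1.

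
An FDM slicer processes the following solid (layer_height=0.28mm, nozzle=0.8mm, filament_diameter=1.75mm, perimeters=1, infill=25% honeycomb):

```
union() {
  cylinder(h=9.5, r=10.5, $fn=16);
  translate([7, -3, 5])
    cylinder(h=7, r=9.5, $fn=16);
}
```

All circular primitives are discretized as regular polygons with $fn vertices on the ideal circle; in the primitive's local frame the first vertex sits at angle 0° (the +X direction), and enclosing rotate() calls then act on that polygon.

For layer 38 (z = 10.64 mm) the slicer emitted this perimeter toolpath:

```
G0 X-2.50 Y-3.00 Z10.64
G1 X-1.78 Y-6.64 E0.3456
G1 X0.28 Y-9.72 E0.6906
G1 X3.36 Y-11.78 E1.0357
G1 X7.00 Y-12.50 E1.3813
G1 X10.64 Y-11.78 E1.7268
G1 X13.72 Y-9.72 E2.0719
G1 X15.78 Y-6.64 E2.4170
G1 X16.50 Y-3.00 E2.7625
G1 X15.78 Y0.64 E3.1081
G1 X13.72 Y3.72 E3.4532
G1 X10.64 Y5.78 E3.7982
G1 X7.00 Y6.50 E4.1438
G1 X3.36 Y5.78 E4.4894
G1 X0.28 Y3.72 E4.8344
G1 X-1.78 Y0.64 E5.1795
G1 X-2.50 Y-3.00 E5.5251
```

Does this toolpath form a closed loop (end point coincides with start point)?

yes

Start point (G0): (-2.50, -3.00). End point (last G1): the path returns to the start — closed.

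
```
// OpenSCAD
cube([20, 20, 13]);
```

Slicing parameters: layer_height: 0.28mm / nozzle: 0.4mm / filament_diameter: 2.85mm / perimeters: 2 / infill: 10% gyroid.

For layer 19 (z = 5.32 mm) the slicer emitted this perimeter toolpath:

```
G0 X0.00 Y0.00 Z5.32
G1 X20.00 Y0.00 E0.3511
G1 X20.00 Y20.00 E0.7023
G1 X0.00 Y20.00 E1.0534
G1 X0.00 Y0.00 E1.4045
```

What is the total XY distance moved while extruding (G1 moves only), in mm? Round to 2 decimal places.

Sum the Euclidean lengths of each G1 segment: total = 80.00 mm.

80.00 mm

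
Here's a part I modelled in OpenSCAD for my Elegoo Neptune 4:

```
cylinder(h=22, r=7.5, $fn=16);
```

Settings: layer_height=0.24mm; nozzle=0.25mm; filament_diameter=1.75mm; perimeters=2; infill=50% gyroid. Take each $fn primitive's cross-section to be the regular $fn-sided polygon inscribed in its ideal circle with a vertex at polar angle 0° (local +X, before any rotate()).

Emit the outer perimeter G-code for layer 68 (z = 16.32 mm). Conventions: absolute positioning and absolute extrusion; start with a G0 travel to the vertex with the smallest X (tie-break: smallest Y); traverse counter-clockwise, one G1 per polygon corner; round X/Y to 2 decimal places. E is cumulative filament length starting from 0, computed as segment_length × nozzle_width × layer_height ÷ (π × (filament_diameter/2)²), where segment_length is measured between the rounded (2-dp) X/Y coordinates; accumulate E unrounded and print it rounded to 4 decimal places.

At z = 16.32 mm: the r=7.5 cylinder gives a regular 16-gon of circumradius 7.5 (constant along its height). The outline is a single polygon with 16 vertices. Extrusion per mm of travel: 0.25 × 0.24 / (π × 0.875²) = 0.024945. Accumulating E over each segment gives final E = 1.1679.

G0 X-7.50 Y0.00 Z16.32
G1 X-6.93 Y-2.87 E0.0730
G1 X-5.30 Y-5.30 E0.1460
G1 X-2.87 Y-6.93 E0.2190
G1 X0.00 Y-7.50 E0.2920
G1 X2.87 Y-6.93 E0.3650
G1 X5.30 Y-5.30 E0.4379
G1 X6.93 Y-2.87 E0.5109
G1 X7.50 Y0.00 E0.5839
G1 X6.93 Y2.87 E0.6569
G1 X5.30 Y5.30 E0.7299
G1 X2.87 Y6.93 E0.8029
G1 X0.00 Y7.50 E0.8759
G1 X-2.87 Y6.93 E0.9489
G1 X-5.30 Y5.30 E1.0219
G1 X-6.93 Y2.87 E1.0949
G1 X-7.50 Y0.00 E1.1679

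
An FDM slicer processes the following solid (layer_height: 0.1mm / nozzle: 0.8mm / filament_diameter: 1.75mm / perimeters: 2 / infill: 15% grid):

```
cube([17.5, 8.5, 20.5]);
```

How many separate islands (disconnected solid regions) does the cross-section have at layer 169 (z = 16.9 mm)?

At z = 16.9 mm: the 17.5×8.5 cube contributes its full rectangle. Overall, the cross-section is a single solid region. Island count = 1.

1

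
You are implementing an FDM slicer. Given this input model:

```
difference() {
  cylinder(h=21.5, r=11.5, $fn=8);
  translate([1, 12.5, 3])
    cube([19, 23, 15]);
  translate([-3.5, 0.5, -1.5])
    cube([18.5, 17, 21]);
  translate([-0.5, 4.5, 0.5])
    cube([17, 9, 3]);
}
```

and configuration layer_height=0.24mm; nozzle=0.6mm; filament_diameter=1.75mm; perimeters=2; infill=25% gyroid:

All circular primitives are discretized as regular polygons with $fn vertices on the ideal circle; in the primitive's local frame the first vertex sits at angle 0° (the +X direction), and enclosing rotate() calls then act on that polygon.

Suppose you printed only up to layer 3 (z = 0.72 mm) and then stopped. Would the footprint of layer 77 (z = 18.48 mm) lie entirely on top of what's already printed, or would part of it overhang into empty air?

Compare the two slices. At z = 0.72: the r=11.5 cylinder gives a regular 8-gon of circumradius 11.5 (constant along its height) (area = (8/2)·11.500²·sin(360°/8) = 374.06 mm²); the cube at (1, 12.5) is absent (z outside [3, 18]); the 18.5×17 cube at (-3.5, 0.5) contributes its full rectangle (area 314.50 mm²); the cube at (-0.5, 4.5) is present — its section is the full 17×9 rectangle (area 153.00 mm²); Taking the first minus the rest: starting from the r=11.5 cylinder (374.06 mm²), the 18.5×17 cube at (-3.5, 0.5) partially overlaps it — only the 123.78 mm² overlap (of its 314.50 mm²) is removed, clipping the outline; the 17×9 cube at (-0.5, 4.5) misses the remaining region (no effect) — area = 250.28 mm². At z = 18.48: the r=11.5 cylinder gives a regular 8-gon of circumradius 11.5 (constant along its height) (area = (8/2)·11.500²·sin(360°/8) = 374.06 mm²); the cube at (1, 12.5) does not reach this height (z outside [3, 18]); the cube at (-3.5, 0.5) (footprint 18.5×17) is included at this height (area 314.50 mm²); the cube at (-0.5, 4.5) is not intersected at this z (z outside [0.5, 3.5]); Taking the first minus the rest: starting from the r=11.5 cylinder (374.06 mm²), the 18.5×17 cube at (-3.5, 0.5) partially overlaps it — only the 123.78 mm² overlap (of its 314.50 mm²) is removed, clipping the outline — area = 250.28 mm². Checking containment: the cross-section at z = 18.48 is a subset of the cross-section at z = 0.72.

entirely on top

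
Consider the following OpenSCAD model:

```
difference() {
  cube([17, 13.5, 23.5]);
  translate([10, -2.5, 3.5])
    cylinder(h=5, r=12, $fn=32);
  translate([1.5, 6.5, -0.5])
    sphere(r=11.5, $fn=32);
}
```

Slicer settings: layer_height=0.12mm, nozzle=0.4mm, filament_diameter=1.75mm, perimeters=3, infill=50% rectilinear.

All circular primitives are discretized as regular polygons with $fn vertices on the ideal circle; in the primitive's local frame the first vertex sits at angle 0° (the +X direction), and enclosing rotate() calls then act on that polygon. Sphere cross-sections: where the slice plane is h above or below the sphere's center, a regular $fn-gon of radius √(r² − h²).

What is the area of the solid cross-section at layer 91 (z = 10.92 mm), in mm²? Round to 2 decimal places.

223.78 mm²

At z = 10.92 mm: the 17×13.5 cube contributes its full rectangle (area 229.50 mm²); the cylinder at (10, -2.5) is absent (z outside [3.5, 8.5]); the r=11.5 sphere at (1.5, 6.5) contributes a regular 32-gon of circumradius √(11.5²−11.42²) = 1.354 (area = (32/2)·1.354²·sin(360°/32) = 5.72 mm²); Subtracting the remaining from the first: starting from the 17×13.5 cube (229.50 mm²), the r=11.5 sphere at (1.5, 6.5) lies wholly inside it (removes its full 5.72 mm² and its 8.49 mm outline becomes a hole wall) — area = 223.78 mm². Overall, the cross-section is one region with 1 hole. Net area = 223.78 mm².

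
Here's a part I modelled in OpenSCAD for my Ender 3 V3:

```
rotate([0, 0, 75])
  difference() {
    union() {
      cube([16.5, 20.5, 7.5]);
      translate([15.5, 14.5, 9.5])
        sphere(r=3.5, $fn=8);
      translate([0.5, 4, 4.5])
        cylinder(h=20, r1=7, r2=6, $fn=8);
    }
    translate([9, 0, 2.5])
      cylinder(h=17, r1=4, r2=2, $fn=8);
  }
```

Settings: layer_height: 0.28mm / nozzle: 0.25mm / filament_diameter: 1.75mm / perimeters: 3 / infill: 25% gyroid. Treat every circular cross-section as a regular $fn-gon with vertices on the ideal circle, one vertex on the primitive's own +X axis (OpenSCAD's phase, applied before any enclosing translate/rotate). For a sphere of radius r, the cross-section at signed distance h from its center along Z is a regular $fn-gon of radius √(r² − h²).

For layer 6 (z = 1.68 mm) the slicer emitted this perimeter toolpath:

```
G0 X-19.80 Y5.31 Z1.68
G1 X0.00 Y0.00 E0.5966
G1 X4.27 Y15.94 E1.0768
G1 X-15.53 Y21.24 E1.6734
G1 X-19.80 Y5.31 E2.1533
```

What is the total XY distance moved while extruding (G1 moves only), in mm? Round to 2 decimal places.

73.99 mm

Sum the Euclidean lengths of each G1 segment: total = 73.99 mm.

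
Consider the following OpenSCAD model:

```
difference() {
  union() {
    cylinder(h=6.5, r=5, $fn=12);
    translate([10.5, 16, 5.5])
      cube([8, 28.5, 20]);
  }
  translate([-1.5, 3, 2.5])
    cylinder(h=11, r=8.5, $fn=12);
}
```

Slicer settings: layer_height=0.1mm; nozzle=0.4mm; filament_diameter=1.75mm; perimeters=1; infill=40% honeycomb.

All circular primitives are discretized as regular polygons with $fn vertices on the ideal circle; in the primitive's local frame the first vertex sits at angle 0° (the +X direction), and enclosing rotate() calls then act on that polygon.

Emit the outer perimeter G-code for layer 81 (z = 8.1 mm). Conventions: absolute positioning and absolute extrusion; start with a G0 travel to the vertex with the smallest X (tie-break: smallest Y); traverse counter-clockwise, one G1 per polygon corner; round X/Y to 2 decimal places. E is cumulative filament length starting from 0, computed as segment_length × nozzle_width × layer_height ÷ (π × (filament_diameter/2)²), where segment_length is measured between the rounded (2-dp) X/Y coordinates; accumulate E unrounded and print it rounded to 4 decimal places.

At z = 8.1 mm: the cylinder is absent (z outside [0, 6.5]); the 8×28.5 cube at (10.5, 16) contributes its full rectangle; Taking the union: only the 8×28.5 cube at (10.5, 16) is present, so the union is just that shape — 1 connected region; the cylinder at (-1.5, 3): section is a regular 12-gon, circumradius r=8.5; Subtracting the remaining from the first: starting from the result so far, the r=8.5 cylinder at (-1.5, 3) misses the remaining region (no effect) — 1 connected region. The outline is a single polygon with 4 vertices. Extrusion per mm of travel: 0.4 × 0.1 / (π × 0.875²) = 0.016630. Accumulating E over each segment gives final E = 1.2140.

G0 X10.50 Y16.00 Z8.10
G1 X18.50 Y16.00 E0.1330
G1 X18.50 Y44.50 E0.6070
G1 X10.50 Y44.50 E0.7400
G1 X10.50 Y16.00 E1.2140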